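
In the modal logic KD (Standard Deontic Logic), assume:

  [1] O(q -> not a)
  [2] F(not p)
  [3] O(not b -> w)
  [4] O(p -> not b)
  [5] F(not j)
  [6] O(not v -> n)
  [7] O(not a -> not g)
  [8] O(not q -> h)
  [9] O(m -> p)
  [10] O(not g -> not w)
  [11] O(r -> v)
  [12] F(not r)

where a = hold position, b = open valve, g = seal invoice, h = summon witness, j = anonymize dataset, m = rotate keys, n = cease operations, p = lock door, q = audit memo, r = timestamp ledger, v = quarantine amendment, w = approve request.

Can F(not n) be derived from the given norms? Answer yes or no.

No

Premise 6 is O(not v -> n), but O(not v) is not derivable from the premises, so it does not yield O(n).
No other premise forces O(n). An ideal world satisfying every premise can still have not n true, so F(not n) is not derivable.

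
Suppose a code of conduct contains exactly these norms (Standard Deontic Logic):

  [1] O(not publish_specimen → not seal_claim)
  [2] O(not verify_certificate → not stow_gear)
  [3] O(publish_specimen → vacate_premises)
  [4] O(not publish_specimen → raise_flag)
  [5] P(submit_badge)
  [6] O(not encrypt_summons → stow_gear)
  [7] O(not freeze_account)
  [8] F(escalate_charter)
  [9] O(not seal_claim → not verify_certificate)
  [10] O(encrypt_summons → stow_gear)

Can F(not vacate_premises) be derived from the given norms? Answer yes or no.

Yes

Premises 10 and 6 are O(encrypt_summons → stow_gear) and O(not encrypt_summons → stow_gear); every ideal world satisfies encrypt_summons or not encrypt_summons, so in either case stow_gear holds — hence O(stow_gear).
Premise 2 is O(not verify_certificate → not stow_gear); contrapositively O(stow_gear → verify_certificate). Since O(stow_gear) holds, K gives O(verify_certificate).
Premise 9, O(not seal_claim → not verify_certificate), contraposes to O(verify_certificate → seal_claim); with O(verify_certificate) we get O(seal_claim).
Premise 1, O(not publish_specimen → not seal_claim), contraposes to O(seal_claim → publish_specimen); with O(seal_claim) we get O(publish_specimen).
From O(publish_specimen) and premise 3, O(publish_specimen → vacate_premises), we obtain O(vacate_premises).
Premises 4, 5, 7, 8 do not contribute to this derivation.
So O(vacate_premises) holds, i.e. F(not vacate_premises). The claim follows.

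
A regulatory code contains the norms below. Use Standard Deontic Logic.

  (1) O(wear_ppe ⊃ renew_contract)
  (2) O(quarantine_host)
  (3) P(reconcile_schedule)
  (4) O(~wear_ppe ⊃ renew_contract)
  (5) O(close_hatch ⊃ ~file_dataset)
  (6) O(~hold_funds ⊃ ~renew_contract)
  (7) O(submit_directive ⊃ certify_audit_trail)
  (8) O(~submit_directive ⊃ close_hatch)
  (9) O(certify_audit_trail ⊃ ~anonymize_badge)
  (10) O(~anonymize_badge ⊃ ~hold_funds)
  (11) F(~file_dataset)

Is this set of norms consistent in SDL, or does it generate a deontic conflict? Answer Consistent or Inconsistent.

Inconsistent

Premises 1 and 4 are O(wear_ppe ⊃ renew_contract) and O(~wear_ppe ⊃ renew_contract); every ideal world satisfies wear_ppe or ~wear_ppe, so in either case renew_contract holds — hence O(renew_contract).
Premise 6, O(~hold_funds ⊃ ~renew_contract), contraposes to O(renew_contract ⊃ hold_funds); with O(renew_contract) we get O(hold_funds).
The contrapositive of premise 10 (O(~anonymize_badge ⊃ ~hold_funds)) is O(hold_funds ⊃ anonymize_badge), and O(hold_funds) is already established, so O(anonymize_badge).
Premise 9, O(certify_audit_trail ⊃ ~anonymize_badge), contraposes to O(anonymize_badge ⊃ ~certify_audit_trail); with O(anonymize_badge) we get O(~certify_audit_trail).
The contrapositive of premise 7 (O(submit_directive ⊃ certify_audit_trail)) is O(~certify_audit_trail ⊃ ~submit_directive), and O(~certify_audit_trail) is already established, so O(~submit_directive).
Applying K to premise 8 (O(~submit_directive ⊃ close_hatch)) and O(~submit_directive) yields O(close_hatch).
From O(close_hatch) and premise 5, O(close_hatch ⊃ ~file_dataset), we obtain O(~file_dataset).
But premise 11, F(~file_dataset), means O(file_dataset).
We now have both O(~file_dataset) and O(file_dataset) — file_dataset is simultaneously obligatory and forbidden, violating the D-axiom.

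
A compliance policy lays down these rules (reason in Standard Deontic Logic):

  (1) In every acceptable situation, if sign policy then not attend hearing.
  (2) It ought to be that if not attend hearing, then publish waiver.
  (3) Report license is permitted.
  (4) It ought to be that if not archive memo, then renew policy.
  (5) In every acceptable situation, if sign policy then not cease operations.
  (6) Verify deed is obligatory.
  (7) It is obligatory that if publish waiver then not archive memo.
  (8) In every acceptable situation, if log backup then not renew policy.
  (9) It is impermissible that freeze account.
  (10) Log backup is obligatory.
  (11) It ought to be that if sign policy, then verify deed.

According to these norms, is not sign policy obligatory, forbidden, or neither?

Premise 10 states O(log_backup) outright.
With premise 8, O(log_backup → ¬renew_policy), the K-axiom yields O(¬renew_policy).
Premise 4, O(¬archive_memo → renew_policy), contraposes to O(¬renew_policy → archive_memo); with O(¬renew_policy) we get O(archive_memo).
Premise 7, O(publish_waiver → ¬archive_memo), contraposes to O(archive_memo → ¬publish_waiver); with O(archive_memo) we get O(¬publish_waiver).
Premise 2, O(¬attend_hearing → publish_waiver), contraposes to O(¬publish_waiver → attend_hearing); with O(¬publish_waiver) we get O(attend_hearing).
Premise 1 is O(sign_policy → ¬attend_hearing); contrapositively O(attend_hearing → ¬sign_policy). Since O(attend_hearing) holds, K gives O(¬sign_policy).
Premises 3, 5, 6, 9, 11 do not contribute to this derivation.
Hence ¬sign_policy is obligatory.

Obligatory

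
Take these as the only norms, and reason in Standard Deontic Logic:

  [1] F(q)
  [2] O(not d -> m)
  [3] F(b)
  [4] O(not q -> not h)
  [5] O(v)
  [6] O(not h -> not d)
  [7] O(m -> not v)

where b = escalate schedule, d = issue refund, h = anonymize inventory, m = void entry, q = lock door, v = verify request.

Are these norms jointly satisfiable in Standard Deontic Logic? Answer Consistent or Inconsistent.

Premise 5 gives O(v).
The contrapositive of premise 7 (O(m -> not v)) is O(v -> not m), and O(v) is already established, so O(not m).
Premise 2 is O(not d -> m); contrapositively O(not m -> d). Since O(not m) holds, K gives O(d).
Premise 6 is O(not h -> not d); contrapositively O(d -> h). Since O(d) holds, K gives O(h).
Premise 4 is O(not q -> not h); contrapositively O(h -> q). Since O(h) holds, K gives O(q).
However, F(q) at premise 1 amounts to O(not q).
We now have both O(q) and O(not q) — q is simultaneously obligatory and forbidden, violating the D-axiom.

Inconsistent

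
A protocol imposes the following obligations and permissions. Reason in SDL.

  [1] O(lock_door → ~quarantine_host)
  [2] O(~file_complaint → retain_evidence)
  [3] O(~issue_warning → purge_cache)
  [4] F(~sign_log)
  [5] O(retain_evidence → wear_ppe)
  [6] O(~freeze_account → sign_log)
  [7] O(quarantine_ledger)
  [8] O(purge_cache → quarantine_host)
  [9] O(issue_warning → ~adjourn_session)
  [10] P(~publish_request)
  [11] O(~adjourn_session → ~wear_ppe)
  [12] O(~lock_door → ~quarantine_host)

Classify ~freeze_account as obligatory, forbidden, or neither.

Premise 6 is O(~freeze_account → sign_log); even if O(sign_log) held, inferring O(~freeze_account) would be affirming the consequent — invalid.
No premise or chain of K-axiom applications forces O(~freeze_account), and none forces O(freeze_account). So ~freeze_account is neither obligatory nor forbidden under these norms.

Neither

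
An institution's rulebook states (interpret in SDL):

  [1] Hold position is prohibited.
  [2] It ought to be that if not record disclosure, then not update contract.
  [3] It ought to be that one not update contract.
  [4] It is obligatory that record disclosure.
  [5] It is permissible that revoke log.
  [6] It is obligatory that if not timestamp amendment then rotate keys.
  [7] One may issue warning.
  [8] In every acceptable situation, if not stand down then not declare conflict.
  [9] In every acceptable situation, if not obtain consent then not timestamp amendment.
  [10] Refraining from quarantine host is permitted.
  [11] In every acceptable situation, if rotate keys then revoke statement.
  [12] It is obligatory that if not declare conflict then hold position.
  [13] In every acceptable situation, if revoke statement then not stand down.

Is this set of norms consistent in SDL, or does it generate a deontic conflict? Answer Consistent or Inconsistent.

Consistent

Premise 2 is O(¬record_disclosure → ¬update_contract); even if O(¬update_contract) held, inferring O(¬record_disclosure) would be affirming the consequent — invalid.
So O(¬record_disclosure) is not derivable, and the apparent clash with O(record_disclosure) does not arise.
A world satisfying every obligation exists (e.g. declare_conflict=true, hold_position=false, issue_warning=false, obtain_consent=true, quarantine_host=false, record_disclosure=true, revoke_log=false, revoke_statement=false, rotate_keys=false, stand_down=true, timestamp_amendment=true, update_contract=false); no atom is both obligatory and forbidden, so the set is consistent.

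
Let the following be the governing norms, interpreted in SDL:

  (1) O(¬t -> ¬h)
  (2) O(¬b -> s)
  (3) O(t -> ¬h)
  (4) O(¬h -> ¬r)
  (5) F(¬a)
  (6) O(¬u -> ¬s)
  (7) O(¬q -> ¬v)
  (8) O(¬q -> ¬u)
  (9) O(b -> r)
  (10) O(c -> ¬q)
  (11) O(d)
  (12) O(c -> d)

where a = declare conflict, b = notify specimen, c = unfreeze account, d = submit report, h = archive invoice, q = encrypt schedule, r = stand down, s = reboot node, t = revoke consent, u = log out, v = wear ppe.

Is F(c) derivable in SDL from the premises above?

Premises 3 and 1 cover both cases: O(t -> ¬h) and O(¬t -> ¬h). Since t ∨ ¬t is a tautology, O(¬h) follows.
Premise 4 is O(¬h -> ¬r); since O(¬h), deontic closure gives O(¬r).
Premise 9 is O(b -> r); contrapositively O(¬r -> ¬b). Since O(¬r) holds, K gives O(¬b).
From O(¬b) and premise 2, O(¬b -> s), we obtain O(s).
The contrapositive of premise 6 (O(¬u -> ¬s)) is O(s -> u), and O(s) is already established, so O(u).
Premise 8 is O(¬q -> ¬u); contrapositively O(u -> q). Since O(u) holds, K gives O(q).
Premise 10 is O(c -> ¬q); contrapositively O(q -> ¬c). Since O(q) holds, K gives O(¬c).
Premises 5, 7, 11, 12 do not contribute to this derivation.
So O(¬c) holds, i.e. F(c). The claim follows.

Yes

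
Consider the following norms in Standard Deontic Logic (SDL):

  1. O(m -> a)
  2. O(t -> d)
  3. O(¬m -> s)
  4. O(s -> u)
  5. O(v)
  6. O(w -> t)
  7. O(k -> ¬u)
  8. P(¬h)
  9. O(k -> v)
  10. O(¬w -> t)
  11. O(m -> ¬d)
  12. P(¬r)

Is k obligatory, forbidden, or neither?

Premises 6 and 10 cover both cases: O(w -> t) and O(¬w -> t). Since w ∨ ¬w is a tautology, O(t) follows.
From O(t) and premise 2, O(t -> d), we obtain O(d).
The contrapositive of premise 11 (O(m -> ¬d)) is O(d -> ¬m), and O(d) is already established, so O(¬m).
From O(¬m) and premise 3, O(¬m -> s), we obtain O(s).
With premise 4, O(s -> u), the K-axiom yields O(u).
The contrapositive of premise 7 (O(k -> ¬u)) is O(u -> ¬k), and O(u) is already established, so O(¬k).
Premises 1, 5, 8, 9, 12 do not contribute to this derivation.
Thus O(¬k), which is F(k): k is forbidden.

Forbidden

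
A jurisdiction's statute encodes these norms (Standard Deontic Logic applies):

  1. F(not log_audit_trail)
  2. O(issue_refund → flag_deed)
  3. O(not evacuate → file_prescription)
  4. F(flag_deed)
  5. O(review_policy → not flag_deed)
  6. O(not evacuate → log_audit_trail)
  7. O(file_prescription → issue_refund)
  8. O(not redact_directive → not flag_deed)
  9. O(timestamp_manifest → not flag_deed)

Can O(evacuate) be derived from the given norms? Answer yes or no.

Yes

Premise 4, F(flag_deed), is equivalent to O(not flag_deed).
The contrapositive of premise 2 (O(issue_refund → flag_deed)) is O(not flag_deed → not issue_refund), and O(not flag_deed) is already established, so O(not issue_refund).
Premise 7, O(file_prescription → issue_refund), contraposes to O(not issue_refund → not file_prescription); with O(not issue_refund) we get O(not file_prescription).
Premise 3 is O(not evacuate → file_prescription); contrapositively O(not file_prescription → evacuate). Since O(not file_prescription) holds, K gives O(evacuate).
Premises 1, 5, 6, 8, 9 do not contribute to this derivation.
So O(evacuate) follows.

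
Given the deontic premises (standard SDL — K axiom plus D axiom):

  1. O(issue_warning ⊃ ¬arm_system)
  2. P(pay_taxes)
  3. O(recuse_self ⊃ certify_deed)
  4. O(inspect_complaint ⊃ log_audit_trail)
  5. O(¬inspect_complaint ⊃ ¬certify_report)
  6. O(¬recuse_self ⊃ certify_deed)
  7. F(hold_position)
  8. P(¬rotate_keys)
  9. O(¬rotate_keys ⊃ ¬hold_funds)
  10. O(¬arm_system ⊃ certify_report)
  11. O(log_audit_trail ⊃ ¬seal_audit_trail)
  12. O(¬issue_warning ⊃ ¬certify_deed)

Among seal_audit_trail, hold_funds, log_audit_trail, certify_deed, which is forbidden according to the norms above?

seal_audit_trail

Premises 3 and 6 are O(recuse_self ⊃ certify_deed) and O(¬recuse_self ⊃ certify_deed); every ideal world satisfies recuse_self or ¬recuse_self, so in either case certify_deed holds — hence O(certify_deed).
Premise 12 is O(¬issue_warning ⊃ ¬certify_deed); contrapositively O(certify_deed ⊃ issue_warning). Since O(certify_deed) holds, K gives O(issue_warning).
Premise 1 is O(issue_warning ⊃ ¬arm_system); since O(issue_warning), deontic closure gives O(¬arm_system).
Premise 10 is O(¬arm_system ⊃ certify_report); since O(¬arm_system), deontic closure gives O(certify_report).
Premise 5, O(¬inspect_complaint ⊃ ¬certify_report), contraposes to O(certify_report ⊃ inspect_complaint); with O(certify_report) we get O(inspect_complaint).
Applying K to premise 4 (O(inspect_complaint ⊃ log_audit_trail)) and O(inspect_complaint) yields O(log_audit_trail).
Applying K to premise 11 (O(log_audit_trail ⊃ ¬seal_audit_trail)) and O(log_audit_trail) yields O(¬seal_audit_trail).
So O(¬seal_audit_trail) holds, i.e. seal_audit_trail is forbidden. None of the other listed options is forbidden under the premises.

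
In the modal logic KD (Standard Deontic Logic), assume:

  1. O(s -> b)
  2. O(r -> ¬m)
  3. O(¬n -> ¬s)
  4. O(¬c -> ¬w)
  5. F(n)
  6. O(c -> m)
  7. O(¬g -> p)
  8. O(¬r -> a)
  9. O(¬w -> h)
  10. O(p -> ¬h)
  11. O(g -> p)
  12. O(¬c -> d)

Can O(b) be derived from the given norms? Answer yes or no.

No

Premise 1 is O(s -> b), but O(s) is not derivable from the premises, so it does not yield O(b).
No other premise forces O(b). An ideal world satisfying every premise can still have b false, so O(b) is not derivable.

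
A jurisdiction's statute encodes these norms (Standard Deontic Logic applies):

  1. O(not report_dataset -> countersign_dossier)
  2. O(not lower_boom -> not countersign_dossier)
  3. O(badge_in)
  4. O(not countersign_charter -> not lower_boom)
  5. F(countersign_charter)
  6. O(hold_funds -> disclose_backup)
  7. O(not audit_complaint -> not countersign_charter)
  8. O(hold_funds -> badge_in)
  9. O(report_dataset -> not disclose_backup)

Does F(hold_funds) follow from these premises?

Yes

F(countersign_charter) at premise 5 means O(not countersign_charter).
From O(not countersign_charter) and premise 4, O(not countersign_charter -> not lower_boom), we obtain O(not lower_boom).
With premise 2, O(not lower_boom -> not countersign_dossier), the K-axiom yields O(not countersign_dossier).
Premise 1, O(not report_dataset -> countersign_dossier), contraposes to O(not countersign_dossier -> report_dataset); with O(not countersign_dossier) we get O(report_dataset).
Applying K to premise 9 (O(report_dataset -> not disclose_backup)) and O(report_dataset) yields O(not disclose_backup).
Premise 6 is O(hold_funds -> disclose_backup); contrapositively O(not disclose_backup -> not hold_funds). Since O(not disclose_backup) holds, K gives O(not hold_funds).
Premises 3, 7, 8 do not contribute to this derivation.
So O(not hold_funds) holds, i.e. F(hold_funds). The claim follows.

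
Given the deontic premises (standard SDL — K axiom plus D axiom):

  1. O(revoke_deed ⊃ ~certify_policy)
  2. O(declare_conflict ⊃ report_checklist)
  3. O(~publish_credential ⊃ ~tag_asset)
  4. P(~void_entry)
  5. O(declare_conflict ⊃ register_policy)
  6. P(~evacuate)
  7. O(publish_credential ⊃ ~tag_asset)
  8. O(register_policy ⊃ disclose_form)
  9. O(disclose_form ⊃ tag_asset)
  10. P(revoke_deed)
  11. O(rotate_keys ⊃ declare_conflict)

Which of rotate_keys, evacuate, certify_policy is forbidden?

rotate_keys

Premises 7 and 3 are O(publish_credential ⊃ ~tag_asset) and O(~publish_credential ⊃ ~tag_asset); every ideal world satisfies publish_credential or ~publish_credential, so in either case ~tag_asset holds — hence O(~tag_asset).
Premise 9 is O(disclose_form ⊃ tag_asset); contrapositively O(~tag_asset ⊃ ~disclose_form). Since O(~tag_asset) holds, K gives O(~disclose_form).
Premise 8, O(register_policy ⊃ disclose_form), contraposes to O(~disclose_form ⊃ ~register_policy); with O(~disclose_form) we get O(~register_policy).
The contrapositive of premise 5 (O(declare_conflict ⊃ register_policy)) is O(~register_policy ⊃ ~declare_conflict), and O(~register_policy) is already established, so O(~declare_conflict).
Premise 11, O(rotate_keys ⊃ declare_conflict), contraposes to O(~declare_conflict ⊃ ~rotate_keys); with O(~declare_conflict) we get O(~rotate_keys).
So O(~rotate_keys) holds, i.e. rotate_keys is forbidden. None of the other listed options is forbidden under the premises.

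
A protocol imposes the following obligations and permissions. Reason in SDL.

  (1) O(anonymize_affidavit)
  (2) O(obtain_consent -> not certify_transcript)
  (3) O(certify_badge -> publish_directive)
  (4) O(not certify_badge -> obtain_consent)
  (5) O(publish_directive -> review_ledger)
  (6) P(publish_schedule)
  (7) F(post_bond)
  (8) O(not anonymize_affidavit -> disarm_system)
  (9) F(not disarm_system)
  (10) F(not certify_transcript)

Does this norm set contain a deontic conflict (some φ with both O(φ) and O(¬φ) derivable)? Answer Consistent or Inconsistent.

Consistent

Premise 8 is O(not anonymize_affidavit -> disarm_system); even if O(disarm_system) held, inferring O(not anonymize_affidavit) would be affirming the consequent — invalid.
So O(not anonymize_affidavit) is not derivable, and the apparent clash with O(anonymize_affidavit) does not arise.
A world satisfying every obligation exists (e.g. anonymize_affidavit=true, certify_badge=true, certify_transcript=true, disarm_system=true, obtain_consent=false, post_bond=false, publish_directive=true, publish_schedule=false, review_ledger=true); no atom is both obligatory and forbidden, so the set is consistent.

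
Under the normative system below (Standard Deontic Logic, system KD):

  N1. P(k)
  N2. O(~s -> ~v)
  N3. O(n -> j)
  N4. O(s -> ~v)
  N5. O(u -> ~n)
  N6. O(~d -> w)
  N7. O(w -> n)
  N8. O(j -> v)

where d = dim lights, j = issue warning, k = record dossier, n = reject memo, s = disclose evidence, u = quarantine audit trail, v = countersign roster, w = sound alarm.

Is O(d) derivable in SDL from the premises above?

Yes

Premises 4 and 2 are O(s -> ~v) and O(~s -> ~v); every ideal world satisfies s or ~s, so in either case ~v holds — hence O(~v).
Premise 8, O(j -> v), contraposes to O(~v -> ~j); with O(~v) we get O(~j).
The contrapositive of premise 3 (O(n -> j)) is O(~j -> ~n), and O(~j) is already established, so O(~n).
Premise 7 is O(w -> n); contrapositively O(~n -> ~w). Since O(~n) holds, K gives O(~w).
Premise 6 is O(~d -> w); contrapositively O(~w -> d). Since O(~w) holds, K gives O(d).
Premises 1, 5 do not contribute to this derivation.
So O(d) follows.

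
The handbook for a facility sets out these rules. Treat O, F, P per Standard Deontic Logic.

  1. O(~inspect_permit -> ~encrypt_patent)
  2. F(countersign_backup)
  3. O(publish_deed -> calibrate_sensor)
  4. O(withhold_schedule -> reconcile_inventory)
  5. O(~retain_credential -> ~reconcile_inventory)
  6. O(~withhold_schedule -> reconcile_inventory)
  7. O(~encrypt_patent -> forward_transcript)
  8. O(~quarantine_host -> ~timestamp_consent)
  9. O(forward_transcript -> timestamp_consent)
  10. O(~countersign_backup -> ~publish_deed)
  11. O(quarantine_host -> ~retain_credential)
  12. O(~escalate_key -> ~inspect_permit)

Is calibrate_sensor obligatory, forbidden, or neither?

Premise 3 is O(publish_deed -> calibrate_sensor), but O(publish_deed) is not derivable from the premises, so it does not yield O(calibrate_sensor).
No premise or chain of K-axiom applications forces O(calibrate_sensor), and none forces O(~calibrate_sensor). So calibrate_sensor is neither obligatory nor forbidden under these norms.

Neither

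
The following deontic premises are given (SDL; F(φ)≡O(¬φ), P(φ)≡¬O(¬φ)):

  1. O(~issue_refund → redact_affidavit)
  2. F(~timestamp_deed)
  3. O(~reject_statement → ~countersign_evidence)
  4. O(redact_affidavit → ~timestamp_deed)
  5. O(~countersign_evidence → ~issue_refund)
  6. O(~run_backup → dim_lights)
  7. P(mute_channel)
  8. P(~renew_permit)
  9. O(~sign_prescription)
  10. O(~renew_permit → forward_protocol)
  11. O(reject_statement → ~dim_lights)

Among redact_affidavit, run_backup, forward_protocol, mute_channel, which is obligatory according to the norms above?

run_backup

F(~timestamp_deed) at premise 2 means O(timestamp_deed).
Premise 4, O(redact_affidavit → ~timestamp_deed), contraposes to O(timestamp_deed → ~redact_affidavit); with O(timestamp_deed) we get O(~redact_affidavit).
The contrapositive of premise 1 (O(~issue_refund → redact_affidavit)) is O(~redact_affidavit → issue_refund), and O(~redact_affidavit) is already established, so O(issue_refund).
The contrapositive of premise 5 (O(~countersign_evidence → ~issue_refund)) is O(issue_refund → countersign_evidence), and O(issue_refund) is already established, so O(countersign_evidence).
The contrapositive of premise 3 (O(~reject_statement → ~countersign_evidence)) is O(countersign_evidence → reject_statement), and O(countersign_evidence) is already established, so O(reject_statement).
Applying K to premise 11 (O(reject_statement → ~dim_lights)) and O(reject_statement) yields O(~dim_lights).
The contrapositive of premise 6 (O(~run_backup → dim_lights)) is O(~dim_lights → run_backup), and O(~dim_lights) is already established, so O(run_backup).
So O(run_backup) holds — run_backup is obligatory. None of the other listed options is made obligatory by any chain of premises.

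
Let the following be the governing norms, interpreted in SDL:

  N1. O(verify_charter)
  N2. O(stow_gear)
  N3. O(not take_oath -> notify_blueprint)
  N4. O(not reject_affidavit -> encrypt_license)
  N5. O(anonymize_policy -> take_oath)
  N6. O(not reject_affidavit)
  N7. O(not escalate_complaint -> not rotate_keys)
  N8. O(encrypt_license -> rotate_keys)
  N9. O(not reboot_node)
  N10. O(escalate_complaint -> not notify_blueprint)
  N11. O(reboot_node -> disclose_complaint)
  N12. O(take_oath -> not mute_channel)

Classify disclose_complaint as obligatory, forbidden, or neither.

Neither

Premise 11 is O(reboot_node -> disclose_complaint), but O(reboot_node) is not derivable from the premises, so it does not yield O(disclose_complaint).
No premise or chain of K-axiom applications forces O(disclose_complaint), and none forces O(not disclose_complaint). So disclose_complaint is neither obligatory nor forbidden under these norms.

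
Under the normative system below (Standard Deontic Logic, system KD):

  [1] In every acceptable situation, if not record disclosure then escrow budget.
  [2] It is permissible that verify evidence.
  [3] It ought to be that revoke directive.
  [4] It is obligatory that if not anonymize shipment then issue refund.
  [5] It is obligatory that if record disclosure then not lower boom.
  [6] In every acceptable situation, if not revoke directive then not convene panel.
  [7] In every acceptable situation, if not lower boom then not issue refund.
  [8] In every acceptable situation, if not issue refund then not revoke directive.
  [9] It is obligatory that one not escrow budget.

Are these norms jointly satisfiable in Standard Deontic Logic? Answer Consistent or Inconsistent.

From premise 3 we have O(revoke_directive).
The contrapositive of premise 8 (O(¬issue_refund → ¬revoke_directive)) is O(revoke_directive → issue_refund), and O(revoke_directive) is already established, so O(issue_refund).
Premise 7 is O(¬lower_boom → ¬issue_refund); contrapositively O(issue_refund → lower_boom). Since O(issue_refund) holds, K gives O(lower_boom).
Premise 5, O(record_disclosure → ¬lower_boom), contraposes to O(lower_boom → ¬record_disclosure); with O(lower_boom) we get O(¬record_disclosure).
With premise 1, O(¬record_disclosure → escrow_budget), the K-axiom yields O(escrow_budget).
But premise 9 directly asserts O(¬escrow_budget).
We now have both O(escrow_budget) and O(¬escrow_budget) — escrow_budget is simultaneously obligatory and forbidden, violating the D-axiom.

Inconsistent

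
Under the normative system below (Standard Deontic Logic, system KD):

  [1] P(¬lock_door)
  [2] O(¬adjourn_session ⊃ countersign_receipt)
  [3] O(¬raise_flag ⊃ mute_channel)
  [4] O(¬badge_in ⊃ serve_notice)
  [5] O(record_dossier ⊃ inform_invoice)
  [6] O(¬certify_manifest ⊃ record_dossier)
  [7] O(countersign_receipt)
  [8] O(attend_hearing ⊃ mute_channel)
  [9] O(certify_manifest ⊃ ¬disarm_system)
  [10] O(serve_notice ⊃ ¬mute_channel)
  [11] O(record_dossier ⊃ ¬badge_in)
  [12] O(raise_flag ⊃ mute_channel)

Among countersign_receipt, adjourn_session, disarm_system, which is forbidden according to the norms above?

Premises 12 and 3 are O(raise_flag ⊃ mute_channel) and O(¬raise_flag ⊃ mute_channel); every ideal world satisfies raise_flag or ¬raise_flag, so in either case mute_channel holds — hence O(mute_channel).
The contrapositive of premise 10 (O(serve_notice ⊃ ¬mute_channel)) is O(mute_channel ⊃ ¬serve_notice), and O(mute_channel) is already established, so O(¬serve_notice).
Premise 4 is O(¬badge_in ⊃ serve_notice); contrapositively O(¬serve_notice ⊃ badge_in). Since O(¬serve_notice) holds, K gives O(badge_in).
Premise 11 is O(record_dossier ⊃ ¬badge_in); contrapositively O(badge_in ⊃ ¬record_dossier). Since O(badge_in) holds, K gives O(¬record_dossier).
The contrapositive of premise 6 (O(¬certify_manifest ⊃ record_dossier)) is O(¬record_dossier ⊃ certify_manifest), and O(¬record_dossier) is already established, so O(certify_manifest).
Applying K to premise 9 (O(certify_manifest ⊃ ¬disarm_system)) and O(certify_manifest) yields O(¬disarm_system).
So O(¬disarm_system) holds, i.e. disarm_system is forbidden. None of the other listed options is forbidden under the premises.

disarm_system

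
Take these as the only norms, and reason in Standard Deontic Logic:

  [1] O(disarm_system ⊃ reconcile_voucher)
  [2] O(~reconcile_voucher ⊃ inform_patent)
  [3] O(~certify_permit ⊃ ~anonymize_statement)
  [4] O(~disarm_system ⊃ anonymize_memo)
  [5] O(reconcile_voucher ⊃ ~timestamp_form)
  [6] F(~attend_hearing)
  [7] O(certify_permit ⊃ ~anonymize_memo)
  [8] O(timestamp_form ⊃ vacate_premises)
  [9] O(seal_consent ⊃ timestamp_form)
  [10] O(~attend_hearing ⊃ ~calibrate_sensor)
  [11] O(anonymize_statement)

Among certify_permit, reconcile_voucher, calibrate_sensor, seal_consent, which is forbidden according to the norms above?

Premise 11 states O(anonymize_statement) outright.
The contrapositive of premise 3 (O(~certify_permit ⊃ ~anonymize_statement)) is O(anonymize_statement ⊃ certify_permit), and O(anonymize_statement) is already established, so O(certify_permit).
With premise 7, O(certify_permit ⊃ ~anonymize_memo), the K-axiom yields O(~anonymize_memo).
Premise 4, O(~disarm_system ⊃ anonymize_memo), contraposes to O(~anonymize_memo ⊃ disarm_system); with O(~anonymize_memo) we get O(disarm_system).
Applying K to premise 1 (O(disarm_system ⊃ reconcile_voucher)) and O(disarm_system) yields O(reconcile_voucher).
Applying K to premise 5 (O(reconcile_voucher ⊃ ~timestamp_form)) and O(reconcile_voucher) yields O(~timestamp_form).
The contrapositive of premise 9 (O(seal_consent ⊃ timestamp_form)) is O(~timestamp_form ⊃ ~seal_consent), and O(~timestamp_form) is already established, so O(~seal_consent).
So O(~seal_consent) holds, i.e. seal_consent is forbidden. None of the other listed options is forbidden under the premises.

seal_consent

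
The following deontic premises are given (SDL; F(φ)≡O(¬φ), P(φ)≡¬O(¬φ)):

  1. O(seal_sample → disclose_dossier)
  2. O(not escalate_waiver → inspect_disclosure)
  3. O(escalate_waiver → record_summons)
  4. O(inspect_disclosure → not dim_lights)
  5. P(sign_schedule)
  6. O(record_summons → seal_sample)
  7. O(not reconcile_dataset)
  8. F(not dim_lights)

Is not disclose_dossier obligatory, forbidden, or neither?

Forbidden

Premise 8 is F(not dim_lights), i.e. O(dim_lights).
Premise 4, O(inspect_disclosure → not dim_lights), contraposes to O(dim_lights → not inspect_disclosure); with O(dim_lights) we get O(not inspect_disclosure).
The contrapositive of premise 2 (O(not escalate_waiver → inspect_disclosure)) is O(not inspect_disclosure → escalate_waiver), and O(not inspect_disclosure) is already established, so O(escalate_waiver).
With premise 3, O(escalate_waiver → record_summons), the K-axiom yields O(record_summons).
Applying K to premise 6 (O(record_summons → seal_sample)) and O(record_summons) yields O(seal_sample).
Applying K to premise 1 (O(seal_sample → disclose_dossier)) and O(seal_sample) yields O(disclose_dossier).
Premises 5, 7 do not contribute to this derivation.
Thus O(disclose_dossier), which is F(not disclose_dossier): not disclose_dossier is forbidden.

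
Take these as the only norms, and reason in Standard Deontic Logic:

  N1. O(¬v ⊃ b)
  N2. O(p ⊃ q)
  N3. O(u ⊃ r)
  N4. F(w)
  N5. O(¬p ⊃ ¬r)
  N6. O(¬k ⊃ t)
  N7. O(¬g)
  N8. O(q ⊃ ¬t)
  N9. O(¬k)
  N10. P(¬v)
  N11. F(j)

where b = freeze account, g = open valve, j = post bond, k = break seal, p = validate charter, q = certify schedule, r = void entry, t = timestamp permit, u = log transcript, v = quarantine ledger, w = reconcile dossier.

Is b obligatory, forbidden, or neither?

Premise 1 is O(¬v ⊃ b), but O(¬v) is not derivable from the premises (the permission P(¬v) asserts only ¬O(v), not O(¬v)), so it does not yield O(b).
No premise or chain of K-axiom applications forces O(b), and none forces O(¬b). So b is neither obligatory nor forbidden under these norms.

Neither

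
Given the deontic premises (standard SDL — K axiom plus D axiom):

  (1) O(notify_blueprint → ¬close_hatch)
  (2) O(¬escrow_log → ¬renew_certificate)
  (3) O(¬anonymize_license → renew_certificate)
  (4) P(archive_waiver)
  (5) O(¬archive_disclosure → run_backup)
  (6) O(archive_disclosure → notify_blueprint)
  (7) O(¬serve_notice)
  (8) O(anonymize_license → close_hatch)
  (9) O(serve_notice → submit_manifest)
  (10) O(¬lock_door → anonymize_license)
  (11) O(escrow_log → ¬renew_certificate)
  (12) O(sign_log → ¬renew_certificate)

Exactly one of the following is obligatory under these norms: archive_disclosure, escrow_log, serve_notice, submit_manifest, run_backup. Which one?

By case analysis on ¬escrow_log: premise 2 gives O(¬escrow_log → ¬renew_certificate) and premise 11 gives O(escrow_log → ¬renew_certificate), so O(¬renew_certificate) either way.
The contrapositive of premise 3 (O(¬anonymize_license → renew_certificate)) is O(¬renew_certificate → anonymize_license), and O(¬renew_certificate) is already established, so O(anonymize_license).
From O(anonymize_license) and premise 8, O(anonymize_license → close_hatch), we obtain O(close_hatch).
The contrapositive of premise 1 (O(notify_blueprint → ¬close_hatch)) is O(close_hatch → ¬notify_blueprint), and O(close_hatch) is already established, so O(¬notify_blueprint).
Premise 6 is O(archive_disclosure → notify_blueprint); contrapositively O(¬notify_blueprint → ¬archive_disclosure). Since O(¬notify_blueprint) holds, K gives O(¬archive_disclosure).
From O(¬archive_disclosure) and premise 5, O(¬archive_disclosure → run_backup), we obtain O(run_backup).
So O(run_backup) holds — run_backup is obligatory. None of the other listed options is made obligatory by any chain of premises.

run_backup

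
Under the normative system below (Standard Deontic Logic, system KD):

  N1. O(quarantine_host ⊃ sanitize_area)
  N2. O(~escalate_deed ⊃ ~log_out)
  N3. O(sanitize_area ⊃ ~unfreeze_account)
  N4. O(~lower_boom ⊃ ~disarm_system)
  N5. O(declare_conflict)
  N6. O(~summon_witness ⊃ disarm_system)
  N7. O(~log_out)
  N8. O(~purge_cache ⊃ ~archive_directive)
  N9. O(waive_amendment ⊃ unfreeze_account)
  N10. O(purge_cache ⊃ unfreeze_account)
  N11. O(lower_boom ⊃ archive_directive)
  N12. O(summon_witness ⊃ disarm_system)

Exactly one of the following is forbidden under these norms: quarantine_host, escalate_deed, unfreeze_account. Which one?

quarantine_host

Premises 12 and 6 are O(summon_witness ⊃ disarm_system) and O(~summon_witness ⊃ disarm_system); every ideal world satisfies summon_witness or ~summon_witness, so in either case disarm_system holds — hence O(disarm_system).
Premise 4 is O(~lower_boom ⊃ ~disarm_system); contrapositively O(disarm_system ⊃ lower_boom). Since O(disarm_system) holds, K gives O(lower_boom).
From O(lower_boom) and premise 11, O(lower_boom ⊃ archive_directive), we obtain O(archive_directive).
Premise 8 is O(~purge_cache ⊃ ~archive_directive); contrapositively O(archive_directive ⊃ purge_cache). Since O(archive_directive) holds, K gives O(purge_cache).
Applying K to premise 10 (O(purge_cache ⊃ unfreeze_account)) and O(purge_cache) yields O(unfreeze_account).
The contrapositive of premise 3 (O(sanitize_area ⊃ ~unfreeze_account)) is O(unfreeze_account ⊃ ~sanitize_area), and O(unfreeze_account) is already established, so O(~sanitize_area).
The contrapositive of premise 1 (O(quarantine_host ⊃ sanitize_area)) is O(~sanitize_area ⊃ ~quarantine_host), and O(~sanitize_area) is already established, so O(~quarantine_host).
So O(~quarantine_host) holds, i.e. quarantine_host is forbidden. None of the other listed options is forbidden under the premises.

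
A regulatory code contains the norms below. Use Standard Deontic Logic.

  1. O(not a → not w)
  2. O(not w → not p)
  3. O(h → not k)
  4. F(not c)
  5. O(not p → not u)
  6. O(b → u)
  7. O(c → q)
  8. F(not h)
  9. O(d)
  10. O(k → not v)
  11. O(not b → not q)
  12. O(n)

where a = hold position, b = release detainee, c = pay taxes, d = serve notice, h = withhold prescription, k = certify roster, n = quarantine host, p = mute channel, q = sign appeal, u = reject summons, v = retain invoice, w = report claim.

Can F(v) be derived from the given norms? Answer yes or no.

No

Premise 10 is O(k → not v), but O(k) is not derivable from the premises, so it does not yield O(not v).
No other premise forces O(not v). An ideal world satisfying every premise can still have v true, so F(v) is not derivable.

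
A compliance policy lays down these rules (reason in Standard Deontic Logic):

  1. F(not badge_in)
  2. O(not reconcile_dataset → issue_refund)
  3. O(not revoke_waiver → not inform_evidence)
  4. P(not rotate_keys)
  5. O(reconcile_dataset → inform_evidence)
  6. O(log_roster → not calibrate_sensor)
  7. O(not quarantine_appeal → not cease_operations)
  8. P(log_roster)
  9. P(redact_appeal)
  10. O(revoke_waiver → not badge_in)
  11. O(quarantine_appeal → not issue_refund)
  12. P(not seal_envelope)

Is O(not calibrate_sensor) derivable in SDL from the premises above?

No

Premise 6 is O(log_roster → not calibrate_sensor), but O(log_roster) is not derivable from the premises (the permission P(log_roster) asserts only not O(not log_roster), not O(log_roster)), so it does not yield O(not calibrate_sensor).
No other premise forces O(not calibrate_sensor). An ideal world satisfying every premise can still have not calibrate_sensor false, so O(not calibrate_sensor) is not derivable.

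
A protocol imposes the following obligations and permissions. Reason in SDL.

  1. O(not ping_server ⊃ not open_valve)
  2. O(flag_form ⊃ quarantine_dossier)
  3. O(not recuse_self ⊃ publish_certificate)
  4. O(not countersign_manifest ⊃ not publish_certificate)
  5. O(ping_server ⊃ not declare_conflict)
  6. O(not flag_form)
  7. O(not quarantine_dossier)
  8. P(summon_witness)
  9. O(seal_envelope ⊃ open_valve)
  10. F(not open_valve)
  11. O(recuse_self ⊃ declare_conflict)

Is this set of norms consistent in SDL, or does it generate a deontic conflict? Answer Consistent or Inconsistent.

Premise 2 is O(flag_form ⊃ quarantine_dossier), but O(flag_form) is not derivable from the premises, so it does not yield O(quarantine_dossier).
So O(quarantine_dossier) is not derivable, and the apparent clash with O(not quarantine_dossier) does not arise.
A world satisfying every obligation exists (e.g. countersign_manifest=true, declare_conflict=false, flag_form=false, open_valve=true, ping_server=true, publish_certificate=true, quarantine_dossier=false, recuse_self=false, seal_envelope=false, summon_witness=false); no atom is both obligatory and forbidden, so the set is consistent.

Consistent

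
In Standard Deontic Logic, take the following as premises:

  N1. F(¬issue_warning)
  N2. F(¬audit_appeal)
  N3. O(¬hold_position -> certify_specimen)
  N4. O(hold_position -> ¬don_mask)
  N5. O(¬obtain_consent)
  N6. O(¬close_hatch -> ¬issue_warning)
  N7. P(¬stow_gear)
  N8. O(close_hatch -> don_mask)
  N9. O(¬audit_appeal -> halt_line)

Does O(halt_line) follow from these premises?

No

Premise 9 is O(¬audit_appeal -> halt_line), but O(¬audit_appeal) is not derivable from the premises, so it does not yield O(halt_line).
No other premise forces O(halt_line). An ideal world satisfying every premise can still have halt_line false, so O(halt_line) is not derivable.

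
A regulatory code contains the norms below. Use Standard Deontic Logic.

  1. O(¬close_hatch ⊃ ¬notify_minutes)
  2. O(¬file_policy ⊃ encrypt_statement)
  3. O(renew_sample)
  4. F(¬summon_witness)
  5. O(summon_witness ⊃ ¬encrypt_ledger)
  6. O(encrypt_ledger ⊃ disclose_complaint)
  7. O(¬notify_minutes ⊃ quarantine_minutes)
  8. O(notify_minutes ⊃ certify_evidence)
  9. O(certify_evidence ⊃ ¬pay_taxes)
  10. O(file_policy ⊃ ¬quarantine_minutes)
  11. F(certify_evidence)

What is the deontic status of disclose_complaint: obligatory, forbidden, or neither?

Premise 6 is O(encrypt_ledger ⊃ disclose_complaint), but O(encrypt_ledger) is not derivable from the premises, so it does not yield O(disclose_complaint).
No premise or chain of K-axiom applications forces O(disclose_complaint), and none forces O(¬disclose_complaint). So disclose_complaint is neither obligatory nor forbidden under these norms.

Neither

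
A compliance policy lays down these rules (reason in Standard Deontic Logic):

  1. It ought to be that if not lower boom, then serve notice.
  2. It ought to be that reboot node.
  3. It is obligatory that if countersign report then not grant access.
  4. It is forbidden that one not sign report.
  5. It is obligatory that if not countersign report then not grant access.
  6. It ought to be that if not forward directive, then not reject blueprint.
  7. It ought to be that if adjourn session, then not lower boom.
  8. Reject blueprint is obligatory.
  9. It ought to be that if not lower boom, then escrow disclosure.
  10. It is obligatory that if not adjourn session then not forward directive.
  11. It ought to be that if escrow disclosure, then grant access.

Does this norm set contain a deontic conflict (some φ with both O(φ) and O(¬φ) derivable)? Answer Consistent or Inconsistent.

Premises 3 and 5 are O(countersign_report → ¬grant_access) and O(¬countersign_report → ¬grant_access); every ideal world satisfies countersign_report or ¬countersign_report, so in either case ¬grant_access holds — hence O(¬grant_access).
Premise 11, O(escrow_disclosure → grant_access), contraposes to O(¬grant_access → ¬escrow_disclosure); with O(¬grant_access) we get O(¬escrow_disclosure).
Premise 9, O(¬lower_boom → escrow_disclosure), contraposes to O(¬escrow_disclosure → lower_boom); with O(¬escrow_disclosure) we get O(lower_boom).
Premise 7 is O(adjourn_session → ¬lower_boom); contrapositively O(lower_boom → ¬adjourn_session). Since O(lower_boom) holds, K gives O(¬adjourn_session).
With premise 10, O(¬adjourn_session → ¬forward_directive), the K-axiom yields O(¬forward_directive).
Applying K to premise 6 (O(¬forward_directive → ¬reject_blueprint)) and O(¬forward_directive) yields O(¬reject_blueprint).
Yet premise 8 states O(reject_blueprint).
We now have both O(¬reject_blueprint) and O(reject_blueprint) — reject_blueprint is simultaneously obligatory and forbidden, violating the D-axiom.

Inconsistent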